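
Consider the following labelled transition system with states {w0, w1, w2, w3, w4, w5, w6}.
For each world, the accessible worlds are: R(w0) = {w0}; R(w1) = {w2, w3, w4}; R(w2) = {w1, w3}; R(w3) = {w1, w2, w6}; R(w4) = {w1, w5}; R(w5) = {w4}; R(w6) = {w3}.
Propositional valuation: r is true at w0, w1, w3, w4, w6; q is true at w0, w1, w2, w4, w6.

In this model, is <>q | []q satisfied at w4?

Yes

Recall that []ψ holds at a world iff ψ holds at every accessible world, and <>ψ holds iff ψ holds at some accessible world.
At w4: <>q is true, []q is false, so <>q | []q is true.
  At w4: <>q requires q at some successor in {w1, w5}.
    q holds at w1, so <>q is true at w4.
  At w4: []q requires q at every successor {w1, w5}.
    q fails at w5, so []q is false at w4.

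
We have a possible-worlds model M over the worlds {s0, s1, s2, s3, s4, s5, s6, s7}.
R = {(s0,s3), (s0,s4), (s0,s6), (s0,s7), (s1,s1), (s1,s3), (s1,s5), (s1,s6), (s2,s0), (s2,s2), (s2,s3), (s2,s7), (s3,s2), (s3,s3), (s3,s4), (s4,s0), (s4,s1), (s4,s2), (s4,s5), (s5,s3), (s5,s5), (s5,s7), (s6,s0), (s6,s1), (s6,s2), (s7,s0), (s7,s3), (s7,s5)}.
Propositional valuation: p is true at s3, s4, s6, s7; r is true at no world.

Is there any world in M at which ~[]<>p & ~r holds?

Let φ = ~[]<>p & ~r. Evaluate φ at each world:
  s0 (successors {s3, s4, s6, s7}): φ is true.
  s1 (successors {s1, s3, s5, s6}): φ is true.
  s2 (successors {s0, s2, s3, s7}): φ is false.
  s3 (successors {s2, s3, s4}): φ is true.
  s4 (successors {s0, s1, s2, s5}): φ is false.
  s5 (successors {s3, s5, s7}): φ is false.
  s6 (successors {s0, s1, s2}): φ is false.
  s7 (successors {s0, s3, s5}): φ is false.
Detail at s0 (witness):
  At s0: ~[]<>p is true, ~r is true, so ~[]<>p & ~r is true.
    At s0: []<>p is false, so ~[]<>p is true.
      At s0: []<>p requires <>p at every successor {s3, s4, s6, s7}.
        <>p fails at s4, so []<>p is false at s0.

Yes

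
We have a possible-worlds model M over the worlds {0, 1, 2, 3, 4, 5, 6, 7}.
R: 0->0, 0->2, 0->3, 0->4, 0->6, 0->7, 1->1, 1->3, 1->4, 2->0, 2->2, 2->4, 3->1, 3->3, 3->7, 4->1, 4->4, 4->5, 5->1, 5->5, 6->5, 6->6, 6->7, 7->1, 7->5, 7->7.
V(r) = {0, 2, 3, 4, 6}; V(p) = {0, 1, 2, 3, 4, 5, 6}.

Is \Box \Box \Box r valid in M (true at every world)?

Recall that \Box ψ holds at a world iff ψ holds at every accessible world, and \Diamond ψ holds iff ψ holds at some accessible world.
Let φ = \Box \Box \Box r. Evaluate φ at each world:
  0 (successors {0, 2, 3, 4, 6, 7}): φ is false.
  1 (successors {1, 3, 4}): φ is false.
  2 (successors {0, 2, 4}): φ is false.
  3 (successors {1, 3, 7}): φ is false.
  4 (successors {1, 4, 5}): φ is false.
  5 (successors {1, 5}): φ is false.
  6 (successors {5, 6, 7}): φ is false.
  7 (successors {1, 5, 7}): φ is false.
Detail at 0 (counterexample):
  At 0: \Box \Box \Box r requires \Box \Box r at every successor {0, 2, 3, 4, 6, 7}.
    \Box \Box r fails at 0, so \Box \Box \Box r is false at 0.
      At 0: \Box \Box r requires \Box r at every successor {0, 2, 3, 4, 6, 7}.
        \Box r fails at 0, so \Box \Box r is false at 0.

No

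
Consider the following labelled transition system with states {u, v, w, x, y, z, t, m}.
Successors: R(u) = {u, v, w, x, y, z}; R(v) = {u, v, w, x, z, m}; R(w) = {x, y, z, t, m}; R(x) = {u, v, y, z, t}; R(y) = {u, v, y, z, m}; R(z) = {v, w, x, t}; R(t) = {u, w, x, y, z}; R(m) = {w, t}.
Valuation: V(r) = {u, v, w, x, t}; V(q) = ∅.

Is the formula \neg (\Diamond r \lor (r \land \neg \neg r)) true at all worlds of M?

Let φ = \neg (\Diamond r \lor (r \land \neg \neg r)). Evaluate φ at each world:
  u (successors {u, v, w, x, y, z}): φ is false.
  v (successors {u, v, w, x, z, m}): φ is false.
  w (successors {x, y, z, t, m}): φ is false.
  x (successors {u, v, y, z, t}): φ is false.
  y (successors {u, v, y, z, m}): φ is false.
  z (successors {v, w, x, t}): φ is false.
  t (successors {u, w, x, y, z}): φ is false.
  m (successors {w, t}): φ is false.
Detail at u (counterexample):
  At u: \Diamond r \lor (r \land \neg \neg r) is true, so \neg (\Diamond r \lor (r \land \neg \neg r)) is false.
    At u: \Diamond r is true, r \land \neg \neg r is true, so \Diamond r \lor (r \land \neg \neg r) is true.
      At u: \Diamond r requires r at some successor in {u, v, w, x, y, z}.
        r holds at u, so \Diamond r is true at u.

No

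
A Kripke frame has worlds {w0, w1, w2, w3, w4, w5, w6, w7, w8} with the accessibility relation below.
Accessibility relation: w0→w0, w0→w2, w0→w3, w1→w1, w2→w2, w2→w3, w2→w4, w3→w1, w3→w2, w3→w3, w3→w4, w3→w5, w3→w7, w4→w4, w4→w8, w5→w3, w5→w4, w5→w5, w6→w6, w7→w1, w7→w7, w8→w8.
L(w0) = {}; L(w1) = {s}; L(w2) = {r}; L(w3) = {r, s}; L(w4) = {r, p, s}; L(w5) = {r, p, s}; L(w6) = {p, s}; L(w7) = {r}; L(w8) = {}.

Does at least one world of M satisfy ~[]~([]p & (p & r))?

No

Let φ = ~[]~([]p & (p & r)). Evaluate φ at each world:
  w0 (successors {w0, w2, w3}): φ is false.
  w1 (successors {w1}): φ is false.
  w2 (successors {w2, w3, w4}): φ is false.
  w3 (successors {w1, w2, w3, w4, w5, w7}): φ is false.
  w4 (successors {w4, w8}): φ is false.
  w5 (successors {w3, w4, w5}): φ is false.
  w6 (successors {w6}): φ is false.
  w7 (successors {w1, w7}): φ is false.
  w8 (successors {w8}): φ is false.
For instance, at w0:
  At w0: []~([]p & (p & r)) is true, so ~[]~([]p & (p & r)) is false.
    At w0: []~([]p & (p & r)) requires ~([]p & (p & r)) at every successor {w0, w2, w3}.
      At w0: ~([]p & (p & r)) is true.
      At w2: ~([]p & (p & r)) is true.
      At w3: ~([]p & (p & r)) is true.
    So []~([]p & (p & r)) is true at w0.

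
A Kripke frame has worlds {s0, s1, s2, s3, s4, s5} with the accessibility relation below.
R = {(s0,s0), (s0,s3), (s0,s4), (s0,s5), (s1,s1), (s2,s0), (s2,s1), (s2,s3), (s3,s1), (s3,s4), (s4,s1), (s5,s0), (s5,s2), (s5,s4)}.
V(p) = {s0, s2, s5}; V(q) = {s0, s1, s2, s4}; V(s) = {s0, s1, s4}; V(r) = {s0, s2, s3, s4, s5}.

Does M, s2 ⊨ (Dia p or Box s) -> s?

No

At s2: Dia p or Box s is true, s is false, so (Dia p or Box s) -> s is false.
  At s2: Dia p is true, Box s is false, so Dia p or Box s is true.
    At s2: Dia p requires p at some successor in {s0, s1, s3}.
      p holds at s0, so Dia p is true at s2.
    At s2: Box s requires s at every successor {s0, s1, s3}.
      s fails at s3, so Box s is false at s2.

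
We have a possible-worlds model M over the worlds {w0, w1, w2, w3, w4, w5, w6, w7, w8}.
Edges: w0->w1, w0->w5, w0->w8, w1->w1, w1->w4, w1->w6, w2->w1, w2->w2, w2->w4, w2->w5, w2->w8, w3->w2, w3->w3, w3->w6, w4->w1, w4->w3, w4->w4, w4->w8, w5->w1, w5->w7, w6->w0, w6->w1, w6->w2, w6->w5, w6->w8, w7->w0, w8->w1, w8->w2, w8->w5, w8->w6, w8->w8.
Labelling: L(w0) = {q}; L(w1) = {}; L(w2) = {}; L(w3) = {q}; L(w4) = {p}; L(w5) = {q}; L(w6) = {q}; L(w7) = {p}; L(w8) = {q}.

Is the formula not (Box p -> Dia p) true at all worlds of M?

No

Recall that Box ψ holds at a world iff ψ holds at every accessible world, and Dia ψ holds iff ψ holds at some accessible world.
Let φ = not (Box p -> Dia p). Evaluate φ at each world:
  w0 (successors {w1, w5, w8}): φ is false.
  w1 (successors {w1, w4, w6}): φ is false.
  w2 (successors {w1, w2, w4, w5, w8}): φ is false.
  w3 (successors {w2, w3, w6}): φ is false.
  w4 (successors {w1, w3, w4, w8}): φ is false.
  w5 (successors {w1, w7}): φ is false.
  w6 (successors {w0, w1, w2, w5, w8}): φ is false.
  w7 (successors {w0}): φ is false.
  w8 (successors {w1, w2, w5, w6, w8}): φ is false.
Detail at w0 (counterexample):
  At w0: Box p -> Dia p is true, so not (Box p -> Dia p) is false.
    At w0: Box p is false, Dia p is false, so Box p -> Dia p is true.
      At w0: Box p requires p at every successor {w1, w5, w8}.
        p fails at w1, so Box p is false at w0.
      At w0: Dia p requires p at some successor in {w1, w5, w8}.
        At w1: p is false.
        At w5: p is false.
        At w8: p is false.
      So Dia p is false at w0.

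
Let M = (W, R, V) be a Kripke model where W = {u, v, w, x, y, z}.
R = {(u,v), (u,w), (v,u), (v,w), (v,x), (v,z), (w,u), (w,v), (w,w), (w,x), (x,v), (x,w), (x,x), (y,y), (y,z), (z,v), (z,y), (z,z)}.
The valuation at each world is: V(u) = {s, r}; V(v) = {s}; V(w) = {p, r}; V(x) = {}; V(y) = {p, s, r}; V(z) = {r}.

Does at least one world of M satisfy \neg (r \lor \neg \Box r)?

Recall that \Box ψ holds at a world iff ψ holds at every accessible world, and \Diamond ψ holds iff ψ holds at some accessible world.
Let φ = \neg (r \lor \neg \Box r). Evaluate φ at each world:
  u (successors {v, w}): φ is false.
  v (successors {u, w, x, z}): φ is false.
  w (successors {u, v, w, x}): φ is false.
  x (successors {v, w, x}): φ is false.
  y (successors {y, z}): φ is false.
  z (successors {v, y, z}): φ is false.
For instance, at u:
  At u: r \lor \neg \Box r is true, so \neg (r \lor \neg \Box r) is false.
    At u: r is true, \neg \Box r is true, so r \lor \neg \Box r is true.
      At u: \Box r is false, so \neg \Box r is true.

No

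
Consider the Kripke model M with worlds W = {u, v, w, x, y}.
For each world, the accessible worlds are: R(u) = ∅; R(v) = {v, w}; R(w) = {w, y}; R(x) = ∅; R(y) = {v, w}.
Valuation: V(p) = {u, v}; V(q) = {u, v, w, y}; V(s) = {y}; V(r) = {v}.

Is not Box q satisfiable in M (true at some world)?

Recall that Box ψ holds at a world iff ψ holds at every accessible world, and Dia ψ holds iff ψ holds at some accessible world.
Let φ = not Box q. Evaluate φ at each world:
  u (successors ∅): φ is false.
  v (successors {v, w}): φ is false.
  w (successors {w, y}): φ is false.
  x (successors ∅): φ is false.
  y (successors {v, w}): φ is false.
For instance, at v:
  At v: Box q is true, so not Box q is false.
    At v: Box q requires q at every successor {v, w}.
      At v: q is true.
      At w: q is true.
    So Box q is true at v.

No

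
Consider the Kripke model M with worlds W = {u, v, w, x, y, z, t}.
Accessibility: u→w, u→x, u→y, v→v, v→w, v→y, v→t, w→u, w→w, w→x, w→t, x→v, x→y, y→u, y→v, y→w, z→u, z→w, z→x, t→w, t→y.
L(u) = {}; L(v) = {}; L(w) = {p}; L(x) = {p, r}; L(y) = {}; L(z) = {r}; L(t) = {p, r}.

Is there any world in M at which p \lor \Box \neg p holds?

Yes

Let φ = p \lor \Box \neg p. Evaluate φ at each world:
  u (successors {w, x, y}): φ is false.
  v (successors {v, w, y, t}): φ is false.
  w (successors {u, w, x, t}): φ is true.
  x (successors {v, y}): φ is true.
  y (successors {u, v, w}): φ is false.
  z (successors {u, w, x}): φ is false.
  t (successors {w, y}): φ is true.
Detail at w (witness):
  At w: p is true, \Box \neg p is false, so p \lor \Box \neg p is true.
    At w: \Box \neg p requires \neg p at every successor {u, w, x, t}.
      \neg p fails at w, so \Box \neg p is false at w.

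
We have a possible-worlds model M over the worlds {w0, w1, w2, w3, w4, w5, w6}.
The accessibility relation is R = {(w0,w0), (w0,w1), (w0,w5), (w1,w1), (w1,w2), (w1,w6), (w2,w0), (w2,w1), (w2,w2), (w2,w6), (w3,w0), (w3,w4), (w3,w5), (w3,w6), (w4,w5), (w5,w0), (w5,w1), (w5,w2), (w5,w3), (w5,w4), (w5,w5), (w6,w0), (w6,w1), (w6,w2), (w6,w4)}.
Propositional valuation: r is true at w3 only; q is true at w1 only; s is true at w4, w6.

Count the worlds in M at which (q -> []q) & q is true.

0

Recall that []ψ holds at a world iff ψ holds at every accessible world, and <>ψ holds iff ψ holds at some accessible world.
Let φ = (q -> []q) & q. Evaluate φ at each world:
  w0 (successors {w0, w1, w5}): φ is false.
  w1 (successors {w1, w2, w6}): φ is false.
  w2 (successors {w0, w1, w2, w6}): φ is false.
  w3 (successors {w0, w4, w5, w6}): φ is false.
  w4 (successors {w5}): φ is false.
  w5 (successors {w0, w1, w2, w3, w4, w5}): φ is false.
  w6 (successors {w0, w1, w2, w4}): φ is false.
For instance, at w2:
  At w2: q -> []q is true, q is false, so (q -> []q) & q is false.
    At w2: q is false, []q is false, so q -> []q is true.
      At w2: []q requires q at every successor {w0, w1, w2, w6}.
        q fails at w0, so []q is false at w2.
Satisfying worlds: none.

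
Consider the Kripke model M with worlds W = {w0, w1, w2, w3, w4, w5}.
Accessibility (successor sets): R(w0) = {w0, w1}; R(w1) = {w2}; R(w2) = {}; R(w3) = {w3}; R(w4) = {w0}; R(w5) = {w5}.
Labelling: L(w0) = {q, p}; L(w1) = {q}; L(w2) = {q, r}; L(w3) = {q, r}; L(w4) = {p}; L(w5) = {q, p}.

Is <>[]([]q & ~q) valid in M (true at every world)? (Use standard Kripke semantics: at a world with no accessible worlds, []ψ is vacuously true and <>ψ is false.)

No

Let φ = <>[]([]q & ~q). Evaluate φ at each world:
  w0 (successors {w0, w1}): φ is false.
  w1 (successors {w2}): φ is true.
  w2 (successors ∅): φ is false.
  w3 (successors {w3}): φ is false.
  w4 (successors {w0}): φ is false.
  w5 (successors {w5}): φ is false.
Detail at w0 (counterexample):
  At w0: <>[]([]q & ~q) requires []([]q & ~q) at some successor in {w0, w1}.
    At w0: []([]q & ~q) is false.
    At w1: []([]q & ~q) is false.
  So <>[]([]q & ~q) is false at w0.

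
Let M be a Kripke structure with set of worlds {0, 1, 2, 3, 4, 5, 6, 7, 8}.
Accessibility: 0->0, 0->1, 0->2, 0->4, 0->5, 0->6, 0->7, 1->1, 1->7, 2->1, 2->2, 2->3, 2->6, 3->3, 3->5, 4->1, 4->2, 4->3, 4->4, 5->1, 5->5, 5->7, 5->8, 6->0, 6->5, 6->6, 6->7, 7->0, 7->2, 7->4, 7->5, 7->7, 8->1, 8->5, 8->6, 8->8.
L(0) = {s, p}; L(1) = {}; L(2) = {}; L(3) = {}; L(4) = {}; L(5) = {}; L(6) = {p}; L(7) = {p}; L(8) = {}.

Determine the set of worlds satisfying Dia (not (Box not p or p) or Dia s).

0, 1, 2, 3, 4, 5, 6, 7, 8

Let φ = Dia (not (Box not p or p) or Dia s). Evaluate φ at each world:
  0 (successors {0, 1, 2, 4, 5, 6, 7}): φ is true.
  1 (successors {1, 7}): φ is true.
  2 (successors {1, 2, 3, 6}): φ is true.
  3 (successors {3, 5}): φ is true.
  4 (successors {1, 2, 3, 4}): φ is true.
  5 (successors {1, 5, 7, 8}): φ is true.
  6 (successors {0, 5, 6, 7}): φ is true.
  7 (successors {0, 2, 4, 5, 7}): φ is true.
  8 (successors {1, 5, 6, 8}): φ is true.
For instance, at 6:
  At 6: Dia (not (Box not p or p) or Dia s) requires not (Box not p or p) or Dia s at some successor in {0, 5, 6, 7}.
    not (Box not p or p) or Dia s holds at 0, so Dia (not (Box not p or p) or Dia s) is true at 6.
      At 0: not (Box not p or p) is false, Dia s is true, so not (Box not p or p) or Dia s is true.
Satisfying worlds: {0, 1, 2, 3, 4, 5, 6, 7, 8}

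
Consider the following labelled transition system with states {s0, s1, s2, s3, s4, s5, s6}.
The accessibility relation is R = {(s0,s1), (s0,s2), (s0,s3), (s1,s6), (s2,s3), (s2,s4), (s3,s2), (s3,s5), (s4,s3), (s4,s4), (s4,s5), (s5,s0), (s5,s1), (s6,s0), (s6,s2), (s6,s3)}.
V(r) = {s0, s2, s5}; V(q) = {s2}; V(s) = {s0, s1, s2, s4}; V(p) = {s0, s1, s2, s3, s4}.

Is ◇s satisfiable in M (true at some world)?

Yes

Let φ = ◇s. Evaluate φ at each world:
  s0 (successors {s1, s2, s3}): φ is true.
  s1 (successors {s6}): φ is false.
  s2 (successors {s3, s4}): φ is true.
  s3 (successors {s2, s5}): φ is true.
  s4 (successors {s3, s4, s5}): φ is true.
  s5 (successors {s0, s1}): φ is true.
  s6 (successors {s0, s2, s3}): φ is true.
Detail at s0 (witness):
  At s0: ◇s requires s at some successor in {s1, s2, s3}.
    s holds at s1, so ◇s is true at s0.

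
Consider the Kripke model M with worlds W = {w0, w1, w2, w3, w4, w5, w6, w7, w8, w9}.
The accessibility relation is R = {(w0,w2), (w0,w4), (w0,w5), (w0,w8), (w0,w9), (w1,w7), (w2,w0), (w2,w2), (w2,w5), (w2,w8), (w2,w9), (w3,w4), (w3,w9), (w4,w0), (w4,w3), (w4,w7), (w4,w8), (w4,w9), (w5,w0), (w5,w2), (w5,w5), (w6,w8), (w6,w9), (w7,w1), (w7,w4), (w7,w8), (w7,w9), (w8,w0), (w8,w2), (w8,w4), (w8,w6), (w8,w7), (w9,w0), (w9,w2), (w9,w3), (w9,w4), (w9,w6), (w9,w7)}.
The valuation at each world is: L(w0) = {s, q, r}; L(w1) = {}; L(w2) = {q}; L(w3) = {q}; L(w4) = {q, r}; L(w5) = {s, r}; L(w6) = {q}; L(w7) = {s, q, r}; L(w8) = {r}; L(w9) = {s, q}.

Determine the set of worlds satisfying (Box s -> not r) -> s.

Let φ = (Box s -> not r) -> s. Evaluate φ at each world:
  w0 (successors {w2, w4, w5, w8, w9}): φ is true.
  w1 (successors {w7}): φ is false.
  w2 (successors {w0, w2, w5, w8, w9}): φ is false.
  w3 (successors {w4, w9}): φ is false.
  w4 (successors {w0, w3, w7, w8, w9}): φ is false.
  w5 (successors {w0, w2, w5}): φ is true.
  w6 (successors {w8, w9}): φ is false.
  w7 (successors {w1, w4, w8, w9}): φ is true.
  w8 (successors {w0, w2, w4, w6, w7}): φ is false.
  w9 (successors {w0, w2, w3, w4, w6, w7}): φ is true.
For instance, at w6:
  At w6: Box s -> not r is true, s is false, so (Box s -> not r) -> s is false.
    At w6: Box s is false, not r is true, so Box s -> not r is true.
      At w6: Box s requires s at every successor {w8, w9}.
        s fails at w8, so Box s is false at w6.
Satisfying worlds: {w0, w5, w7, w9}

w0, w5, w7, w9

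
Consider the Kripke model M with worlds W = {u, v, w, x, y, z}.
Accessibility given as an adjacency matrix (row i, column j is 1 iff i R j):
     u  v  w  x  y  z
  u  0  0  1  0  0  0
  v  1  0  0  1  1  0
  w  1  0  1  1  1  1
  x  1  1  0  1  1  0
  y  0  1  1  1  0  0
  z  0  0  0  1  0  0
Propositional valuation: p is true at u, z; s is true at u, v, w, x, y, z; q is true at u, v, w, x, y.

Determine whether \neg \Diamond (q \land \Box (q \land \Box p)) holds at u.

At u: \Diamond (q \land \Box (q \land \Box p)) is false, so \neg \Diamond (q \land \Box (q \land \Box p)) is true.
  At u: \Diamond (q \land \Box (q \land \Box p)) requires q \land \Box (q \land \Box p) at some successor in {w}.
    At w: q \land \Box (q \land \Box p) is false.
  So \Diamond (q \land \Box (q \land \Box p)) is false at u.

Yes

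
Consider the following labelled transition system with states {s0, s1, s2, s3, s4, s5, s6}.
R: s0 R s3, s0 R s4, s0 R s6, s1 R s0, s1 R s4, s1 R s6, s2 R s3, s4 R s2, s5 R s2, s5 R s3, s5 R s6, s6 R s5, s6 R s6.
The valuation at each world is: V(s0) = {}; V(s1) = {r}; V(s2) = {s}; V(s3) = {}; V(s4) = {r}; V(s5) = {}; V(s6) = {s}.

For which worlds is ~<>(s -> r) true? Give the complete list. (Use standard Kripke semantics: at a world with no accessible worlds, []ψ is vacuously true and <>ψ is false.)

Let φ = ~<>(s -> r). Evaluate φ at each world:
  s0 (successors {s3, s4, s6}): φ is false.
  s1 (successors {s0, s4, s6}): φ is false.
  s2 (successors {s3}): φ is false.
  s3 (successors ∅): φ is true.
  s4 (successors {s2}): φ is true.
  s5 (successors {s2, s3, s6}): φ is false.
  s6 (successors {s5, s6}): φ is false.
For instance, at s6:
  At s6: <>(s -> r) is true, so ~<>(s -> r) is false.
    At s6: <>(s -> r) requires s -> r at some successor in {s5, s6}.
      s -> r holds at s5, so <>(s -> r) is true at s6.
Satisfying worlds: {s3, s4}

s3, s4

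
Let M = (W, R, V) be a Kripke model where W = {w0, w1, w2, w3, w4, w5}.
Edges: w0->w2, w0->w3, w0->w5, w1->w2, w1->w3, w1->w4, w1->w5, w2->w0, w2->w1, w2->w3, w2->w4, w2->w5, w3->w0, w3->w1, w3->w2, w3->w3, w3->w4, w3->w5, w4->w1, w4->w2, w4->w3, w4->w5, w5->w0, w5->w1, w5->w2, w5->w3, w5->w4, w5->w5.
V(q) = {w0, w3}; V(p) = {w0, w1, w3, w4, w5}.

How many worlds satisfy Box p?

Let φ = Box p. Evaluate φ at each world:
  w0 (successors {w2, w3, w5}): φ is false.
  w1 (successors {w2, w3, w4, w5}): φ is false.
  w2 (successors {w0, w1, w3, w4, w5}): φ is true.
  w3 (successors {w0, w1, w2, w3, w4, w5}): φ is false.
  w4 (successors {w1, w2, w3, w5}): φ is false.
  w5 (successors {w0, w1, w2, w3, w4, w5}): φ is false.
For instance, at w5:
  At w5: Box p requires p at every successor {w0, w1, w2, w3, w4, w5}.
    p fails at w2, so Box p is false at w5.
Satisfying worlds: {w2}

1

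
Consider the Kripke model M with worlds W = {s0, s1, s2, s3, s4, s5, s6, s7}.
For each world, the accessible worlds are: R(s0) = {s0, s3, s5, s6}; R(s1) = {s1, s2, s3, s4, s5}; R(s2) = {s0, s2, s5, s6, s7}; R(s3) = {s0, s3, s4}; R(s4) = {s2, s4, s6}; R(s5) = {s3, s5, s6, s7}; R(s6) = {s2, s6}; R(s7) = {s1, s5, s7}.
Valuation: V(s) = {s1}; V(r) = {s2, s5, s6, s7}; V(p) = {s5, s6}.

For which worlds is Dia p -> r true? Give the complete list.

s2, s3, s5, s6, s7

Recall that Dia ψ holds at a world iff ψ holds at some accessible world.
Let φ = Dia p -> r. Evaluate φ at each world:
  s0 (successors {s0, s3, s5, s6}): φ is false.
  s1 (successors {s1, s2, s3, s4, s5}): φ is false.
  s2 (successors {s0, s2, s5, s6, s7}): φ is true.
  s3 (successors {s0, s3, s4}): φ is true.
  s4 (successors {s2, s4, s6}): φ is false.
  s5 (successors {s3, s5, s6, s7}): φ is true.
  s6 (successors {s2, s6}): φ is true.
  s7 (successors {s1, s5, s7}): φ is true.
For instance, at s5:
  At s5: Dia p is true, r is true, so Dia p -> r is true.
    At s5: Dia p requires p at some successor in {s3, s5, s6, s7}.
      p holds at s5, so Dia p is true at s5.
Satisfying worlds: {s2, s3, s5, s6, s7}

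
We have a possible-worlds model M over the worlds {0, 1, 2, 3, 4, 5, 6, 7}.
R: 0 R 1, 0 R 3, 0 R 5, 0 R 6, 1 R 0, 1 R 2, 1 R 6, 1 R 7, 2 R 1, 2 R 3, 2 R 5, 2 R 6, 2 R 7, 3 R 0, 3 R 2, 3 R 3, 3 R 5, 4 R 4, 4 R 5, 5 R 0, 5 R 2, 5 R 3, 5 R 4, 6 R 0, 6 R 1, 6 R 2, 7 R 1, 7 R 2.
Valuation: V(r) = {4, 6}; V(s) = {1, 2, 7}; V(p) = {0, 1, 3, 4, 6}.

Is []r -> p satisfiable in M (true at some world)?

Yes

Recall that []ψ holds at a world iff ψ holds at every accessible world, and <>ψ holds iff ψ holds at some accessible world.
Let φ = []r -> p. Evaluate φ at each world:
  0 (successors {1, 3, 5, 6}): φ is true.
  1 (successors {0, 2, 6, 7}): φ is true.
  2 (successors {1, 3, 5, 6, 7}): φ is true.
  3 (successors {0, 2, 3, 5}): φ is true.
  4 (successors {4, 5}): φ is true.
  5 (successors {0, 2, 3, 4}): φ is true.
  6 (successors {0, 1, 2}): φ is true.
  7 (successors {1, 2}): φ is true.
Detail at 0 (witness):
  At 0: []r is false, p is true, so []r -> p is true.
    At 0: []r requires r at every successor {1, 3, 5, 6}.
      r fails at 1, so []r is false at 0.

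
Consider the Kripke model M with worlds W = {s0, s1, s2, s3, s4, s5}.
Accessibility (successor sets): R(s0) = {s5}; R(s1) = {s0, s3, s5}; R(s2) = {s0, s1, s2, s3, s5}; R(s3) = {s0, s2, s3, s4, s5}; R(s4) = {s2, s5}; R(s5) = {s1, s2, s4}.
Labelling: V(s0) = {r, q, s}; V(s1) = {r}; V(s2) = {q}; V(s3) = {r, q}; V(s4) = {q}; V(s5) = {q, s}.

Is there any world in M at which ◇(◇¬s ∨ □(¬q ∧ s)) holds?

Let φ = ◇(◇¬s ∨ □(¬q ∧ s)). Evaluate φ at each world:
  s0 (successors {s5}): φ is true.
  s1 (successors {s0, s3, s5}): φ is true.
  s2 (successors {s0, s1, s2, s3, s5}): φ is true.
  s3 (successors {s0, s2, s3, s4, s5}): φ is true.
  s4 (successors {s2, s5}): φ is true.
  s5 (successors {s1, s2, s4}): φ is true.
Detail at s0 (witness):
  At s0: ◇(◇¬s ∨ □(¬q ∧ s)) requires ◇¬s ∨ □(¬q ∧ s) at some successor in {s5}.
    ◇¬s ∨ □(¬q ∧ s) holds at s5, so ◇(◇¬s ∨ □(¬q ∧ s)) is true at s0.
      At s5: ◇¬s is true, □(¬q ∧ s) is false, so ◇¬s ∨ □(¬q ∧ s) is true.

Yes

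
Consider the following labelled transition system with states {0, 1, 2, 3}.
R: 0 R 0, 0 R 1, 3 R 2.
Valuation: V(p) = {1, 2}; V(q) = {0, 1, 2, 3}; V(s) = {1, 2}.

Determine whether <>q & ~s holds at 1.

No

Recall that <>ψ holds at a world iff ψ holds at some accessible world.
At 1: <>q is false, ~s is false, so <>q & ~s is false.
  At 1: no accessible worlds, so <>q is false.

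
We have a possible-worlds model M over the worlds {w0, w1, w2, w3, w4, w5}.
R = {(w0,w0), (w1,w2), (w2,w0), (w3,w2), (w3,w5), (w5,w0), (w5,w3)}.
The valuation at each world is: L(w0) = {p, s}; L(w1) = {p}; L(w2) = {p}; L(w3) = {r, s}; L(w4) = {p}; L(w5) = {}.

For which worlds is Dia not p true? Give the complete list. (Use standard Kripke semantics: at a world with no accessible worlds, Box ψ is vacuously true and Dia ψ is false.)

w3, w5

Let φ = Dia not p. Evaluate φ at each world:
  w0 (successors {w0}): φ is false.
  w1 (successors {w2}): φ is false.
  w2 (successors {w0}): φ is false.
  w3 (successors {w2, w5}): φ is true.
  w4 (successors ∅): φ is false.
  w5 (successors {w0, w3}): φ is true.
For instance, at w2:
  At w2: Dia not p requires not p at some successor in {w0}.
    At w0: not p is false.
  So Dia not p is false at w2.
Satisfying worlds: {w3, w5}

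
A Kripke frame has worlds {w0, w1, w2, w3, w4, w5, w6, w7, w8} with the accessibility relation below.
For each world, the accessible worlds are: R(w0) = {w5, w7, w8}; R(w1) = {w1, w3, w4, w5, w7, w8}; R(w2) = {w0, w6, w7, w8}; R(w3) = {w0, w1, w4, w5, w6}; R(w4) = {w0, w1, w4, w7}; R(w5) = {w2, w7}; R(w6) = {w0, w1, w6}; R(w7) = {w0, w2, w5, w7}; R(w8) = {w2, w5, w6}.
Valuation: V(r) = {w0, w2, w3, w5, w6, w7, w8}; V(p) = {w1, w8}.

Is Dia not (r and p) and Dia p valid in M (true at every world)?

Let φ = Dia not (r and p) and Dia p. Evaluate φ at each world:
  w0 (successors {w5, w7, w8}): φ is true.
  w1 (successors {w1, w3, w4, w5, w7, w8}): φ is true.
  w2 (successors {w0, w6, w7, w8}): φ is true.
  w3 (successors {w0, w1, w4, w5, w6}): φ is true.
  w4 (successors {w0, w1, w4, w7}): φ is true.
  w5 (successors {w2, w7}): φ is false.
  w6 (successors {w0, w1, w6}): φ is true.
  w7 (successors {w0, w2, w5, w7}): φ is false.
  w8 (successors {w2, w5, w6}): φ is false.
Detail at w5 (counterexample):
  At w5: Dia not (r and p) is true, Dia p is false, so Dia not (r and p) and Dia p is false.
    At w5: Dia not (r and p) requires not (r and p) at some successor in {w2, w7}.
      not (r and p) holds at w2, so Dia not (r and p) is true at w5.
    At w5: Dia p requires p at some successor in {w2, w7}.
      At w2: p is false.
      At w7: p is false.
    So Dia p is false at w5.

No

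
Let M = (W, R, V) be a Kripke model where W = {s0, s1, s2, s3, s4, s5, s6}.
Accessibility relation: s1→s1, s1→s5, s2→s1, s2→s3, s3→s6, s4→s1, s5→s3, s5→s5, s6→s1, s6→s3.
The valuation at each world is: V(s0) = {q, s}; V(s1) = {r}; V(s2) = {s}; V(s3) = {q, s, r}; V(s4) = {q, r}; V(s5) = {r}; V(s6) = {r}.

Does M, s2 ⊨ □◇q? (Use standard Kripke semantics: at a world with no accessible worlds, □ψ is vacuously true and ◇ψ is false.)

No

At s2: □◇q requires ◇q at every successor {s1, s3}.
  ◇q fails at s1, so □◇q is false at s2.
    At s1: ◇q requires q at some successor in {s1, s5}.
      At s1: q is false.
      At s5: q is false.
    So ◇q is false at s1.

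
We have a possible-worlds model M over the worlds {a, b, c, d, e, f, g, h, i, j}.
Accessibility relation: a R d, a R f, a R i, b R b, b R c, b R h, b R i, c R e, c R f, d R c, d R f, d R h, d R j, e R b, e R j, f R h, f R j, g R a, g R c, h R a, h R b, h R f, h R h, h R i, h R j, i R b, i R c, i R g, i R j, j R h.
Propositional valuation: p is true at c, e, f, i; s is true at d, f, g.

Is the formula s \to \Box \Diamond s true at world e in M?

Yes

At e: s is false, \Box \Diamond s is false, so s \to \Box \Diamond s is true.
  At e: \Box \Diamond s requires \Diamond s at every successor {b, j}.
    \Diamond s fails at b, so \Box \Diamond s is false at e.
      At b: \Diamond s requires s at some successor in {b, c, h, i}.
        At b: s is false.
        At c: s is false.
        At h: s is false.
        At i: s is false.
      So \Diamond s is false at b.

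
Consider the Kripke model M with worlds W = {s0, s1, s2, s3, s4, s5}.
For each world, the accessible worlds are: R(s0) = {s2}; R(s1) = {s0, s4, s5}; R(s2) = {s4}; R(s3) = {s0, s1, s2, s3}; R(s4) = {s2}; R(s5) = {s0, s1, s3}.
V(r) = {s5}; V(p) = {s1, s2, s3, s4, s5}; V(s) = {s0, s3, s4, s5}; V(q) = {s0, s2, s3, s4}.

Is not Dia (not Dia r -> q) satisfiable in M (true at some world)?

No

Let φ = not Dia (not Dia r -> q). Evaluate φ at each world:
  s0 (successors {s2}): φ is false.
  s1 (successors {s0, s4, s5}): φ is false.
  s2 (successors {s4}): φ is false.
  s3 (successors {s0, s1, s2, s3}): φ is false.
  s4 (successors {s2}): φ is false.
  s5 (successors {s0, s1, s3}): φ is false.
For instance, at s1:
  At s1: Dia (not Dia r -> q) is true, so not Dia (not Dia r -> q) is false.
    At s1: Dia (not Dia r -> q) requires not Dia r -> q at some successor in {s0, s4, s5}.
      not Dia r -> q holds at s0, so Dia (not Dia r -> q) is true at s1.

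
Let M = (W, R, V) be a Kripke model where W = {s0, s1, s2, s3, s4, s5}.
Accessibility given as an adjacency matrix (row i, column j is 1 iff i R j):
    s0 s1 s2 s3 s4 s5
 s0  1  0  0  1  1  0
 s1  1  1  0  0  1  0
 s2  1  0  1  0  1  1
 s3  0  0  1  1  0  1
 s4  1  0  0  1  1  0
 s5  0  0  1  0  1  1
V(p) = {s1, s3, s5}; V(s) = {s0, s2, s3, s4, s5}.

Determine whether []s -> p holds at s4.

Recall that []ψ holds at a world iff ψ holds at every accessible world, and <>ψ holds iff ψ holds at some accessible world.
At s4: []s is true, p is false, so []s -> p is false.
  At s4: []s requires s at every successor {s0, s3, s4}.
    At s0: s is true.
    At s3: s is true.
    At s4: s is true.
  So []s is true at s4.

No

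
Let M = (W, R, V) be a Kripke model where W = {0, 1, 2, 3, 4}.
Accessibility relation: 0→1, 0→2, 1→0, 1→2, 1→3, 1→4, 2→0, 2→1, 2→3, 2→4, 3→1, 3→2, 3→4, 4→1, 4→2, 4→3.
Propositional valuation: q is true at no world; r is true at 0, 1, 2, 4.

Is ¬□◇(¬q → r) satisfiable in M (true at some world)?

Let φ = ¬□◇(¬q → r). Evaluate φ at each world:
  0 (successors {1, 2}): φ is false.
  1 (successors {0, 2, 3, 4}): φ is false.
  2 (successors {0, 1, 3, 4}): φ is false.
  3 (successors {1, 2, 4}): φ is false.
  4 (successors {1, 2, 3}): φ is false.
For instance, at 4:
  At 4: □◇(¬q → r) is true, so ¬□◇(¬q → r) is false.
    At 4: □◇(¬q → r) requires ◇(¬q → r) at every successor {1, 2, 3}.
      At 1: ◇(¬q → r) is true.
      At 2: ◇(¬q → r) is true.
      At 3: ◇(¬q → r) is true.
    So □◇(¬q → r) is true at 4.

No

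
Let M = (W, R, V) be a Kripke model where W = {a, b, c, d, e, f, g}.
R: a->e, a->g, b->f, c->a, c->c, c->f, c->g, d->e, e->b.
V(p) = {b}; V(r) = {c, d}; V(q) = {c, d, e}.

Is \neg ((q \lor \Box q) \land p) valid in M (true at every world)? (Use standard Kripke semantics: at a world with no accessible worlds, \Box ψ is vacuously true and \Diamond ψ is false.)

Let φ = \neg ((q \lor \Box q) \land p). Evaluate φ at each world:
  a (successors {e, g}): φ is true.
  b (successors {f}): φ is true.
  c (successors {a, c, f, g}): φ is true.
  d (successors {e}): φ is true.
  e (successors {b}): φ is true.
  f (successors ∅): φ is true.
  g (successors ∅): φ is true.
For instance, at c:
  At c: (q \lor \Box q) \land p is false, so \neg ((q \lor \Box q) \land p) is true.
    At c: q \lor \Box q is true, p is false, so (q \lor \Box q) \land p is false.
      At c: q is true, \Box q is false, so q \lor \Box q is true.

Yes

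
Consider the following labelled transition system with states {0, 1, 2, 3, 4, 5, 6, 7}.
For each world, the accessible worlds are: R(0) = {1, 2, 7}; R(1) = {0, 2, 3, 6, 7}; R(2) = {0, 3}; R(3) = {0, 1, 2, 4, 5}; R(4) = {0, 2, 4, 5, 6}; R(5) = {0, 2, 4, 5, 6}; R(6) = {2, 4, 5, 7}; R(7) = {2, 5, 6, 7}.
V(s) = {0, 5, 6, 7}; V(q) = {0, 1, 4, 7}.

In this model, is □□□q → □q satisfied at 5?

Yes

Recall that □ψ holds at a world iff ψ holds at every accessible world, and ◇ψ holds iff ψ holds at some accessible world.
At 5: □□□q is false, □q is false, so □□□q → □q is true.
  At 5: □□□q requires □□q at every successor {0, 2, 4, 5, 6}.
    □□q fails at 0, so □□□q is false at 5.
      At 0: □□q requires □q at every successor {1, 2, 7}.
        □q fails at 1, so □□q is false at 0.
  At 5: □q requires q at every successor {0, 2, 4, 5, 6}.
    q fails at 2, so □q is false at 5.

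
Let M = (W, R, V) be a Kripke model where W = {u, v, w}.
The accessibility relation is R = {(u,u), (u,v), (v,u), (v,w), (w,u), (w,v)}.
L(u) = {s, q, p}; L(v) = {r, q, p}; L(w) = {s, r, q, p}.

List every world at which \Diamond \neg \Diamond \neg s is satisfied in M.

u, w

Let φ = \Diamond \neg \Diamond \neg s. Evaluate φ at each world:
  u (successors {u, v}): φ is true.
  v (successors {u, w}): φ is false.
  w (successors {u, v}): φ is true.
For instance, at u:
  At u: \Diamond \neg \Diamond \neg s requires \neg \Diamond \neg s at some successor in {u, v}.
    \neg \Diamond \neg s holds at v, so \Diamond \neg \Diamond \neg s is true at u.
      At v: \Diamond \neg s is false, so \neg \Diamond \neg s is true.
Satisfying worlds: {u, w}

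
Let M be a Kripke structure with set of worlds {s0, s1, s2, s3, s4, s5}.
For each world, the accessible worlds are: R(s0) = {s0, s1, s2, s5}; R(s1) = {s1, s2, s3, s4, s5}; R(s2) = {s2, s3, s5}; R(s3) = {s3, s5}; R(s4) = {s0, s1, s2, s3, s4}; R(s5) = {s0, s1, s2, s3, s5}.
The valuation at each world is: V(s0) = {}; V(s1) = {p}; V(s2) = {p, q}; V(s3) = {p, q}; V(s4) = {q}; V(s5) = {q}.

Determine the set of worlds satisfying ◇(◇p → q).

s0, s1, s2, s3, s4, s5

Recall that ◇ψ holds at a world iff ψ holds at some accessible world.
Let φ = ◇(◇p → q). Evaluate φ at each world:
  s0 (successors {s0, s1, s2, s5}): φ is true.
  s1 (successors {s1, s2, s3, s4, s5}): φ is true.
  s2 (successors {s2, s3, s5}): φ is true.
  s3 (successors {s3, s5}): φ is true.
  s4 (successors {s0, s1, s2, s3, s4}): φ is true.
  s5 (successors {s0, s1, s2, s3, s5}): φ is true.
For instance, at s0:
  At s0: ◇(◇p → q) requires ◇p → q at some successor in {s0, s1, s2, s5}.
    ◇p → q holds at s2, so ◇(◇p → q) is true at s0.
      At s2: ◇p is true, q is true, so ◇p → q is true.
Satisfying worlds: {s0, s1, s2, s3, s4, s5}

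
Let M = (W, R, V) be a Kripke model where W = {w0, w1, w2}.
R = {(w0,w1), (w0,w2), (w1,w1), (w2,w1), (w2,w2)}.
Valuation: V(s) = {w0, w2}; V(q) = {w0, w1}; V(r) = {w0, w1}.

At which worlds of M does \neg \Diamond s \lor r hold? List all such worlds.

w0, w1

Let φ = \neg \Diamond s \lor r. Evaluate φ at each world:
  w0 (successors {w1, w2}): φ is true.
  w1 (successors {w1}): φ is true.
  w2 (successors {w1, w2}): φ is false.
For instance, at w0:
  At w0: \neg \Diamond s is false, r is true, so \neg \Diamond s \lor r is true.
    At w0: \Diamond s is true, so \neg \Diamond s is false.
      At w0: \Diamond s requires s at some successor in {w1, w2}.
        s holds at w2, so \Diamond s is true at w0.
Satisfying worlds: {w0, w1}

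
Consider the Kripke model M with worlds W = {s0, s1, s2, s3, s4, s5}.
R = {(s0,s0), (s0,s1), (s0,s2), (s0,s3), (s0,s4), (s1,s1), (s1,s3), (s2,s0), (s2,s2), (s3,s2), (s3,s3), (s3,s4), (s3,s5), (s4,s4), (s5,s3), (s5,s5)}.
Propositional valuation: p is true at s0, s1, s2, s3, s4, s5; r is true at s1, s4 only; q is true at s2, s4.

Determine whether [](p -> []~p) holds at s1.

No

Recall that []ψ holds at a world iff ψ holds at every accessible world, and <>ψ holds iff ψ holds at some accessible world.
At s1: [](p -> []~p) requires p -> []~p at every successor {s1, s3}.
  p -> []~p fails at s1, so [](p -> []~p) is false at s1.
    At s1: p is true, []~p is false, so p -> []~p is false.
      At s1: []~p requires ~p at every successor {s1, s3}.
        ~p fails at s1, so []~p is false at s1.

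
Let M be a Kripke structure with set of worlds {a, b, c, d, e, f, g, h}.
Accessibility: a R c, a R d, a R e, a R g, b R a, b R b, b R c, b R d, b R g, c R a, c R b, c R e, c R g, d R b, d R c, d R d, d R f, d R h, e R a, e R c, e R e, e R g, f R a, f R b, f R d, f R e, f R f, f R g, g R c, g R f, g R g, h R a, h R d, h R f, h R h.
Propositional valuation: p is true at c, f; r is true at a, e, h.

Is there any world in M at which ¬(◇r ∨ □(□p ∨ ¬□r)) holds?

Let φ = ¬(◇r ∨ □(□p ∨ ¬□r)). Evaluate φ at each world:
  a (successors {c, d, e, g}): φ is false.
  b (successors {a, b, c, d, g}): φ is false.
  c (successors {a, b, e, g}): φ is false.
  d (successors {b, c, d, f, h}): φ is false.
  e (successors {a, c, e, g}): φ is false.
  f (successors {a, b, d, e, f, g}): φ is false.
  g (successors {c, f, g}): φ is false.
  h (successors {a, d, f, h}): φ is false.
For instance, at f:
  At f: ◇r ∨ □(□p ∨ ¬□r) is true, so ¬(◇r ∨ □(□p ∨ ¬□r)) is false.
    At f: ◇r is true, □(□p ∨ ¬□r) is true, so ◇r ∨ □(□p ∨ ¬□r) is true.
      At f: ◇r requires r at some successor in {a, b, d, e, f, g}.
        r holds at a, so ◇r is true at f.
      At f: □(□p ∨ ¬□r) requires □p ∨ ¬□r at every successor {a, b, d, e, f, g}.
        At a: □p ∨ ¬□r is true.
        At b: □p ∨ ¬□r is true.
        At d: □p ∨ ¬□r is true.
        At e: □p ∨ ¬□r is true.
        At f: □p ∨ ¬□r is true.
        At g: □p ∨ ¬□r is true.
      So □(□p ∨ ¬□r) is true at f.

No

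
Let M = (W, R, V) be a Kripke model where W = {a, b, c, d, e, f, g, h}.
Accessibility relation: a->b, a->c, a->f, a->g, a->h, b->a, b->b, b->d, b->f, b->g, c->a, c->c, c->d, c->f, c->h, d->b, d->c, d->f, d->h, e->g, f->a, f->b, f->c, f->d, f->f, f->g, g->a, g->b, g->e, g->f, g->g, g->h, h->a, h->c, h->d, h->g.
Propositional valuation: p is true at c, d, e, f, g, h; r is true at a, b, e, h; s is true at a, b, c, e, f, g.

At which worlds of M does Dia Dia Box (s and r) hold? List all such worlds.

none

Let φ = Dia Dia Box (s and r). Evaluate φ at each world:
  a (successors {b, c, f, g, h}): φ is false.
  b (successors {a, b, d, f, g}): φ is false.
  c (successors {a, c, d, f, h}): φ is false.
  d (successors {b, c, f, h}): φ is false.
  e (successors {g}): φ is false.
  f (successors {a, b, c, d, f, g}): φ is false.
  g (successors {a, b, e, f, g, h}): φ is false.
  h (successors {a, c, d, g}): φ is false.
For instance, at e:
  At e: Dia Dia Box (s and r) requires Dia Box (s and r) at some successor in {g}.
    At g: Dia Box (s and r) is false.
  So Dia Dia Box (s and r) is false at e.
Satisfying worlds: none.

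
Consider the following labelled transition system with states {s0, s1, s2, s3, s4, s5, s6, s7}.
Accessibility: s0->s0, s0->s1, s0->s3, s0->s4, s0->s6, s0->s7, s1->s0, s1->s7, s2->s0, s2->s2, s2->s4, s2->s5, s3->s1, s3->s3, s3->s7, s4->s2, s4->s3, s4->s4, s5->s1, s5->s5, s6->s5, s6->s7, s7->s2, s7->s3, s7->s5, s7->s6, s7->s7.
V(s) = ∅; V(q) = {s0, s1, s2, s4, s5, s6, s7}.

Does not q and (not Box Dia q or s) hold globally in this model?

No

Let φ = not q and (not Box Dia q or s). Evaluate φ at each world:
  s0 (successors {s0, s1, s3, s4, s6, s7}): φ is false.
  s1 (successors {s0, s7}): φ is false.
  s2 (successors {s0, s2, s4, s5}): φ is false.
  s3 (successors {s1, s3, s7}): φ is false.
  s4 (successors {s2, s3, s4}): φ is false.
  s5 (successors {s1, s5}): φ is false.
  s6 (successors {s5, s7}): φ is false.
  s7 (successors {s2, s3, s5, s6, s7}): φ is false.
Detail at s0 (counterexample):
  At s0: not q is false, not Box Dia q or s is false, so not q and (not Box Dia q or s) is false.
    At s0: not Box Dia q is false, s is false, so not Box Dia q or s is false.
      At s0: Box Dia q is true, so not Box Dia q is false.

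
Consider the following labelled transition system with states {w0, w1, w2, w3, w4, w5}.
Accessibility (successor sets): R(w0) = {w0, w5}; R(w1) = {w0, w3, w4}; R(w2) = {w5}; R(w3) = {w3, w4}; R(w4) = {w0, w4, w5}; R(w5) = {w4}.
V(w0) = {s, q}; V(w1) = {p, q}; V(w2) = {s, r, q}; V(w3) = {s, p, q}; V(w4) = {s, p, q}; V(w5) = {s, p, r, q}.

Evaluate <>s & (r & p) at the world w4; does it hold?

At w4: <>s is true, r & p is false, so <>s & (r & p) is false.
  At w4: <>s requires s at some successor in {w0, w4, w5}.
    s holds at w0, so <>s is true at w4.

No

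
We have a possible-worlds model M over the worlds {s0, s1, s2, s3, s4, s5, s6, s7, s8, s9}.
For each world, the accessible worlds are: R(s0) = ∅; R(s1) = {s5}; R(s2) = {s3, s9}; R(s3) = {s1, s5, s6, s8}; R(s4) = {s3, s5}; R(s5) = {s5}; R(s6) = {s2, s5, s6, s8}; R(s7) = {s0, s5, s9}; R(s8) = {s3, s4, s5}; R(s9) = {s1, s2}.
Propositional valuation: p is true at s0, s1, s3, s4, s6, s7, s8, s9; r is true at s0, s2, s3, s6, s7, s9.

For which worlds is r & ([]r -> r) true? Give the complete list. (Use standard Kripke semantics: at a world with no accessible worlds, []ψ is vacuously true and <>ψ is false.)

s0, s2, s3, s6, s7, s9

Let φ = r & ([]r -> r). Evaluate φ at each world:
  s0 (successors ∅): φ is true.
  s1 (successors {s5}): φ is false.
  s2 (successors {s3, s9}): φ is true.
  s3 (successors {s1, s5, s6, s8}): φ is true.
  s4 (successors {s3, s5}): φ is false.
  s5 (successors {s5}): φ is false.
  s6 (successors {s2, s5, s6, s8}): φ is true.
  s7 (successors {s0, s5, s9}): φ is true.
  s8 (successors {s3, s4, s5}): φ is false.
  s9 (successors {s1, s2}): φ is true.
For instance, at s2:
  At s2: r is true, []r -> r is true, so r & ([]r -> r) is true.
    At s2: []r is true, r is true, so []r -> r is true.
      At s2: []r requires r at every successor {s3, s9}.
        At s3: r is true.
        At s9: r is true.
      So []r is true at s2.
Satisfying worlds: {s0, s2, s3, s6, s7, s9}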